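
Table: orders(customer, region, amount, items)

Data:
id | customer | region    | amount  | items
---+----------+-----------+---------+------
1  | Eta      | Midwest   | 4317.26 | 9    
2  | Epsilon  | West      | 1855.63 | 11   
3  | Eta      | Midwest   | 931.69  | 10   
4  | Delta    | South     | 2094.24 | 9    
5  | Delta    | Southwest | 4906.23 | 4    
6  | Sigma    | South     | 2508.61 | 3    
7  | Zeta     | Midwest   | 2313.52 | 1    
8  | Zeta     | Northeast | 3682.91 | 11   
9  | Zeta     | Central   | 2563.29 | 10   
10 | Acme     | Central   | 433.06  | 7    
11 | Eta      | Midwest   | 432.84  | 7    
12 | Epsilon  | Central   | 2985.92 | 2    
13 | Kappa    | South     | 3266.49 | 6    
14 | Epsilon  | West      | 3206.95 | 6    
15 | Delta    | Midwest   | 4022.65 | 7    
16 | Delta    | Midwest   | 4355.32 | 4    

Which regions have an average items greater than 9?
SELECT region, AVG(items)
FROM orders
GROUP BY region
HAVING AVG(items) > 9

Result:
  Northeast: avg=11.00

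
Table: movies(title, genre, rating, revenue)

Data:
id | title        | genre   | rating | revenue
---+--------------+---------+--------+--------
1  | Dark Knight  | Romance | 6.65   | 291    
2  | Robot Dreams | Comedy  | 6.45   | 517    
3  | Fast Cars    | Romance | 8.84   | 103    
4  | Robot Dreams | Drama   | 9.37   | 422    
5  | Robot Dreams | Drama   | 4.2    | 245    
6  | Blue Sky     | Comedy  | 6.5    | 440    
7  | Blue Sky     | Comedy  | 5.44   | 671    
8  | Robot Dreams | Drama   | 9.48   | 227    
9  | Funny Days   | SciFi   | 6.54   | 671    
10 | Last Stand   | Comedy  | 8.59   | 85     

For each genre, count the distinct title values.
SELECT genre, COUNT(DISTINCT title)
FROM movies
GROUP BY genre

Result:
  Comedy: 3 distinct
  Drama: 1 distinct
  Romance: 2 distinct
  SciFi: 1 distinct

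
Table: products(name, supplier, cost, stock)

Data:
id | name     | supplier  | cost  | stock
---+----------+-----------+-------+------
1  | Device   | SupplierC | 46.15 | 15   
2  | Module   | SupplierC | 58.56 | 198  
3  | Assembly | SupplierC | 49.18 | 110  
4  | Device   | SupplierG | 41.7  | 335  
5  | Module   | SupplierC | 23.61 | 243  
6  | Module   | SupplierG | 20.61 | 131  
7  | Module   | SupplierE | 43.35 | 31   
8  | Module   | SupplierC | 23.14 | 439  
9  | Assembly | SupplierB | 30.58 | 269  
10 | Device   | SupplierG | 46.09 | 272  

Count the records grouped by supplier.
SELECT supplier, COUNT(*) as count
FROM products
GROUP BY supplier

Result:
  SupplierB: 1
  SupplierC: 5
  SupplierE: 1
  SupplierG: 3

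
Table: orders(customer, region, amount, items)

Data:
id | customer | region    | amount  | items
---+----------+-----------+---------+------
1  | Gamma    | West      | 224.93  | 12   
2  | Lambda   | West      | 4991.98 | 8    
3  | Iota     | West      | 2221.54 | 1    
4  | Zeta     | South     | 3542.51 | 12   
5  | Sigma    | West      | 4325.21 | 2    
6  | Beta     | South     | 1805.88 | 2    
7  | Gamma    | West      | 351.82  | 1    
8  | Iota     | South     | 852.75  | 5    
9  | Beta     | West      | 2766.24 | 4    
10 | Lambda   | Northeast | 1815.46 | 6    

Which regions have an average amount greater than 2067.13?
SELECT region, AVG(amount)
FROM orders
GROUP BY region
HAVING AVG(amount) > 2067.13

Result:
  West: avg=2480.29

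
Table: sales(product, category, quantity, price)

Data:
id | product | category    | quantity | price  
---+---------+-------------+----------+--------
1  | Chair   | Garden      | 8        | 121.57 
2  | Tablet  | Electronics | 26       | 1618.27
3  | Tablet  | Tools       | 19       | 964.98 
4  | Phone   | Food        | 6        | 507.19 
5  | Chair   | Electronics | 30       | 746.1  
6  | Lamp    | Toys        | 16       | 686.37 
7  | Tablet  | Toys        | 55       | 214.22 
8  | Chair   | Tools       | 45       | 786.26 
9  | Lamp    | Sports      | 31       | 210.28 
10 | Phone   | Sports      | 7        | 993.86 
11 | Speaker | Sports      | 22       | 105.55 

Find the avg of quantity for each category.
SELECT category, AVG(quantity) as result
FROM sales
GROUP BY category

Result:
  Electronics: 28.00
  Food: 6.00
  Garden: 8.00
  Sports: 20.00
  Tools: 32.00
  Toys: 35.50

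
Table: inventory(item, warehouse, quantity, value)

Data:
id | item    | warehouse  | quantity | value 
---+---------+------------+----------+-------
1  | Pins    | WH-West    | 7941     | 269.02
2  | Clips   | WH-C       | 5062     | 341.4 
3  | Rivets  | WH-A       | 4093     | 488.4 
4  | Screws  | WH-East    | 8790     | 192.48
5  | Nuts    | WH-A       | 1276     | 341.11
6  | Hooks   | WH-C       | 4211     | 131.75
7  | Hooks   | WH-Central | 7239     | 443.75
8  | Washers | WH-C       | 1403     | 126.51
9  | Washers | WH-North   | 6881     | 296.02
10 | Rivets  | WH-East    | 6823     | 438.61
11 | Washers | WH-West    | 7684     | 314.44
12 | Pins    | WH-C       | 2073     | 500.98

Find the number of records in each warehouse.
SELECT warehouse, COUNT(*) as count
FROM inventory
GROUP BY warehouse

Result:
  WH-A: 2
  WH-C: 4
  WH-Central: 1
  WH-East: 2
  WH-North: 1
  WH-West: 2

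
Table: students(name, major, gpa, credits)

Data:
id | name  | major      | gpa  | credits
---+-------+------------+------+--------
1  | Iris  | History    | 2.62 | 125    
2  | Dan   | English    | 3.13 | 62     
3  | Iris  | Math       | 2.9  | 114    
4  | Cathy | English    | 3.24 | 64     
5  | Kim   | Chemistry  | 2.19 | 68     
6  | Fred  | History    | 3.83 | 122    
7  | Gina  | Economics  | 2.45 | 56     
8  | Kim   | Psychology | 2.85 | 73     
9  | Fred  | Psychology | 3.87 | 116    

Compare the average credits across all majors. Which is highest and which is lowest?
SELECT major, AVG(credits)
FROM students
GROUP BY major
ORDER BY AVG(credits)

All groups:
  Economics: 56.00
  English: 63.00
  Chemistry: 68.00
  Psychology: 94.50
  Math: 114.00
  History: 123.50

Highest: History (123.50)
Lowest: Economics (56.00)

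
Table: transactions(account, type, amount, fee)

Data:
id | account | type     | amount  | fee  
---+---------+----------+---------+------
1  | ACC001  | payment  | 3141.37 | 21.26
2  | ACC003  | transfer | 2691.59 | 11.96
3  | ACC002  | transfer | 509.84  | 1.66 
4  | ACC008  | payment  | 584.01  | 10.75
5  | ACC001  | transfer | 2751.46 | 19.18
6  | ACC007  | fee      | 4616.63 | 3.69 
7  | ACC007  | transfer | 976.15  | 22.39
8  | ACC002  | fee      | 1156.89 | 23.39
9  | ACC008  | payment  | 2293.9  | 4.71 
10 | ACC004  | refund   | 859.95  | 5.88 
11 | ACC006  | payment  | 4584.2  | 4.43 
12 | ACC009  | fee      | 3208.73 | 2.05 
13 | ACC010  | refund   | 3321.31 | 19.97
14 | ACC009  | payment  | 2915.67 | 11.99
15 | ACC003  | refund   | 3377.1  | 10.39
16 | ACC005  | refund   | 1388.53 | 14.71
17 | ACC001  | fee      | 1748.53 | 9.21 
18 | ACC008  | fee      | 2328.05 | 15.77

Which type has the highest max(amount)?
SELECT type, MAX(amount) as val
FROM transactions
GROUP BY type
ORDER BY val DESC
LIMIT 1

Result: fee with max(amount) = 4616.63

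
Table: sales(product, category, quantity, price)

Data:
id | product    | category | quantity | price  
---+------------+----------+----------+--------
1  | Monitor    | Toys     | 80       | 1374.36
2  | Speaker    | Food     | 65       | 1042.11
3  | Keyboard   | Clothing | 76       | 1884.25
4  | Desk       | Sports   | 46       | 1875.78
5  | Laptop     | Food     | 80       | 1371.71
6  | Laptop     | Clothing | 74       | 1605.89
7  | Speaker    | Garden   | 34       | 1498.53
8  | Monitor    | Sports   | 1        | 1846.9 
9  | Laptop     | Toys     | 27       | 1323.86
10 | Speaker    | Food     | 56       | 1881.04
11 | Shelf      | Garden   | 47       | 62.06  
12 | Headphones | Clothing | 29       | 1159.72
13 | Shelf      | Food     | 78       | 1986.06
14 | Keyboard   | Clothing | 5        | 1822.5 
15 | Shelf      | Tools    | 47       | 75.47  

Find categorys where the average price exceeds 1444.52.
SELECT category, AVG(price)
FROM sales
GROUP BY category
HAVING AVG(price) > 1444.52

Result:
  Clothing: avg=1618.09
  Food: avg=1570.23
  Sports: avg=1861.34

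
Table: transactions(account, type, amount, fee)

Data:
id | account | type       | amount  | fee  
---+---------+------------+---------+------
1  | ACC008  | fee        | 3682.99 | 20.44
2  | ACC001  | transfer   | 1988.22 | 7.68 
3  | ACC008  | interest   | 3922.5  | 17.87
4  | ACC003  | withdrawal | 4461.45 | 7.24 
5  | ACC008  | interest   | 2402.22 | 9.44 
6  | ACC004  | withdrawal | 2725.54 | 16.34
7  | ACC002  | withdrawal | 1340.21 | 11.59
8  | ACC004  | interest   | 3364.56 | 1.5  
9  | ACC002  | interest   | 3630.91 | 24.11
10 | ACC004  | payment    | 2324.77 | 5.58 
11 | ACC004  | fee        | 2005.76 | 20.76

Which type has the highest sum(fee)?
SELECT type, SUM(fee) as val
FROM transactions
GROUP BY type
ORDER BY val DESC
LIMIT 1

Result: interest with sum(fee) = 52.92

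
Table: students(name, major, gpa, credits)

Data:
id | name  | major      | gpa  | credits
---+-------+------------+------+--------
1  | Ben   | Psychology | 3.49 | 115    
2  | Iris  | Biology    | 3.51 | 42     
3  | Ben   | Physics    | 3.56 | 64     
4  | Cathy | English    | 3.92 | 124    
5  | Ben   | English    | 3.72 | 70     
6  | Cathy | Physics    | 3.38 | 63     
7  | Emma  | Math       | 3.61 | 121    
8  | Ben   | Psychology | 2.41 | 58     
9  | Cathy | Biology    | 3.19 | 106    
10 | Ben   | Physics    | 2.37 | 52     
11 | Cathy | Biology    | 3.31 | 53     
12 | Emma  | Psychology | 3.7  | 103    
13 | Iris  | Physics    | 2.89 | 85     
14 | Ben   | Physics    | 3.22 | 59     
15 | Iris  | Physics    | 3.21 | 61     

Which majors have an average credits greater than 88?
SELECT major, AVG(credits)
FROM students
GROUP BY major
HAVING AVG(credits) > 88

Result:
  English: avg=97.00
  Math: avg=121.00
  Psychology: avg=92.00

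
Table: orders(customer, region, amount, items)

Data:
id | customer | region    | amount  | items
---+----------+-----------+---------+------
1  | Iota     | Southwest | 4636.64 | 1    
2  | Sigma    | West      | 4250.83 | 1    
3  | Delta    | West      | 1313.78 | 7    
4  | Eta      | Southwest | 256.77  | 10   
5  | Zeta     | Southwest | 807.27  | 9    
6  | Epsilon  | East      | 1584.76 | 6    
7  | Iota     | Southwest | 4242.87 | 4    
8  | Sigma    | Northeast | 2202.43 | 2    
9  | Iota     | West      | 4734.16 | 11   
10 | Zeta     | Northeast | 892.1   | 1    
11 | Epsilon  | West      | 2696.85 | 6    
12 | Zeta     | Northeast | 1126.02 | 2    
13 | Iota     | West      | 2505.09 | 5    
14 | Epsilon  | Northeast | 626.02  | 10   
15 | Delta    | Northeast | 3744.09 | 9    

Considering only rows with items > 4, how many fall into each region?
SELECT region, COUNT(*)
FROM orders
WHERE items > 4
GROUP BY region

Note: WHERE filters rows before grouping.

Result:
  East: 1
  Northeast: 2
  Southwest: 2
  West: 4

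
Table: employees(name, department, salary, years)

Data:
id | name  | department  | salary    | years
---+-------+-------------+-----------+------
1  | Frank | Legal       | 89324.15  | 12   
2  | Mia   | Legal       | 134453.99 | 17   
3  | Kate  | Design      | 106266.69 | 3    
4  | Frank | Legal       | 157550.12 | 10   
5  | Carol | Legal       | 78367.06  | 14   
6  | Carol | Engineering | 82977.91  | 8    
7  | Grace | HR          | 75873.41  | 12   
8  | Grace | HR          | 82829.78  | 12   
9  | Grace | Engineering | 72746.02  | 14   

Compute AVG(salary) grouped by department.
SELECT department, AVG(salary) as result
FROM employees
GROUP BY department

Result:
  Design: 106266.69
  Engineering: 77861.97
  HR: 79351.60
  Legal: 114923.83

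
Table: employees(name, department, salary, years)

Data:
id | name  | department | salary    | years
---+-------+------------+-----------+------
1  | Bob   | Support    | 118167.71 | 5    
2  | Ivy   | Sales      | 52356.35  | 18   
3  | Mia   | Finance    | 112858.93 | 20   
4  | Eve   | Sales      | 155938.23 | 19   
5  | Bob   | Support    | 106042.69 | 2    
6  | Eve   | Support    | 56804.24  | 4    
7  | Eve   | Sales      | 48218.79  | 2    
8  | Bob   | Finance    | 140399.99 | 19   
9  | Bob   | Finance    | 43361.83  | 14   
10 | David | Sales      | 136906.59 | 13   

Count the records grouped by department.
SELECT department, COUNT(*) as count
FROM employees
GROUP BY department

Result:
  Finance: 3
  Sales: 4
  Support: 3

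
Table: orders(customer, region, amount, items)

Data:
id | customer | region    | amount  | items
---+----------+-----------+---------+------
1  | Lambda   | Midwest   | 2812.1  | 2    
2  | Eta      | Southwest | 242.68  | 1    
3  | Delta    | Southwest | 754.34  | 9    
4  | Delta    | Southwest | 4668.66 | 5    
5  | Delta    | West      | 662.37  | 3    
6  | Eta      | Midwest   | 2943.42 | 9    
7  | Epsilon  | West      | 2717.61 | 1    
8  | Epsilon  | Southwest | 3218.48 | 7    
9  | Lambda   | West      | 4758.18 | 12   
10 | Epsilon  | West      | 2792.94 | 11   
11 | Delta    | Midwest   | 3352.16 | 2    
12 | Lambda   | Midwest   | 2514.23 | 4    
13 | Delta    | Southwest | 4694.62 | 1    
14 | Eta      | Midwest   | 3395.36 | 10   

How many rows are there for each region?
SELECT region, COUNT(*) as count
FROM orders
GROUP BY region

Result:
  Midwest: 5
  Southwest: 5
  West: 4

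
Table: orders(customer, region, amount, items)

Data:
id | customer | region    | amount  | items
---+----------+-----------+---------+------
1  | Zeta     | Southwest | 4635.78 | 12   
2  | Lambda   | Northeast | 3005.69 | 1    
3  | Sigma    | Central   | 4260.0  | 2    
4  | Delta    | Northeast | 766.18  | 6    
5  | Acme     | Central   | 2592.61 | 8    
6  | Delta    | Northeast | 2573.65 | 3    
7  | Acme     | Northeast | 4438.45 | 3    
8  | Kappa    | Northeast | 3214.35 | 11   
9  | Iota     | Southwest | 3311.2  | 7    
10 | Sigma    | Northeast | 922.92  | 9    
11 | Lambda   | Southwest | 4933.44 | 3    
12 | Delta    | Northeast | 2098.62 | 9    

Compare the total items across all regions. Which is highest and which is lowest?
SELECT region, SUM(items)
FROM orders
GROUP BY region
ORDER BY SUM(items)

All groups:
  Central: 10
  Southwest: 22
  Northeast: 42

Highest: Northeast (42)
Lowest: Central (10)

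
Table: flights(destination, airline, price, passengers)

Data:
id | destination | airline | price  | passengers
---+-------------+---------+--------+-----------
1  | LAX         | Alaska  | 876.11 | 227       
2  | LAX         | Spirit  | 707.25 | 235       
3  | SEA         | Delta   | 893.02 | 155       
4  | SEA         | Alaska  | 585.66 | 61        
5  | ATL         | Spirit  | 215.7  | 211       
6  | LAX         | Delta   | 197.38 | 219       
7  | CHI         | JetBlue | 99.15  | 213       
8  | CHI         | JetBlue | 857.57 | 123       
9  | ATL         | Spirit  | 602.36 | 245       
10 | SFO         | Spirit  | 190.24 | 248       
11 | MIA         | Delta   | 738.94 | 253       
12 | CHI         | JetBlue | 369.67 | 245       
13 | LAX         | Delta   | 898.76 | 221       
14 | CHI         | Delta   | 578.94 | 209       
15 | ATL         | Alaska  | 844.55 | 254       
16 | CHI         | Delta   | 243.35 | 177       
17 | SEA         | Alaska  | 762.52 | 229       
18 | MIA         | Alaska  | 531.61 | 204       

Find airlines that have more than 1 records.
SELECT airline, COUNT(*) as cnt
FROM flights
GROUP BY airline
HAVING COUNT(*) > 1

Result:
  Alaska: 5
  Delta: 6
  JetBlue: 3
  Spirit: 4

Note: HAVING filters groups after aggregation, WHERE filters rows before.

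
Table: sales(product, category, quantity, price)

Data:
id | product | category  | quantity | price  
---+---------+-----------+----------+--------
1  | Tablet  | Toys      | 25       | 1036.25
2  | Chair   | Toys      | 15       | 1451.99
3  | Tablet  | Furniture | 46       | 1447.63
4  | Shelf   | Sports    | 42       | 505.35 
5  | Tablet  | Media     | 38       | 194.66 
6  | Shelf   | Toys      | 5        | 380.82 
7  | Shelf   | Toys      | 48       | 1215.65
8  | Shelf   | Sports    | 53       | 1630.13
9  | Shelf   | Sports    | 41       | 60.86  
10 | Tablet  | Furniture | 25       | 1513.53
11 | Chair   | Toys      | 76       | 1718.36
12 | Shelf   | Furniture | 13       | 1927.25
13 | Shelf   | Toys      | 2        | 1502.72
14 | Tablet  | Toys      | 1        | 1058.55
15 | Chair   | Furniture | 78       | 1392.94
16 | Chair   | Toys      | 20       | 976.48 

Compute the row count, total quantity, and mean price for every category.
SELECT category,
       COUNT(*) as cnt,
       SUM(quantity) as total_quantity,
       AVG(price) as avg_price
FROM sales
GROUP BY category

Result:
  Furniture: 4 records, 162 total quantity, 1570.34 avg price
  Media: 1 records, 38 total quantity, 194.66 avg price
  Sports: 3 records, 136 total quantity, 732.11 avg price
  Toys: 8 records, 192 total quantity, 1167.60 avg price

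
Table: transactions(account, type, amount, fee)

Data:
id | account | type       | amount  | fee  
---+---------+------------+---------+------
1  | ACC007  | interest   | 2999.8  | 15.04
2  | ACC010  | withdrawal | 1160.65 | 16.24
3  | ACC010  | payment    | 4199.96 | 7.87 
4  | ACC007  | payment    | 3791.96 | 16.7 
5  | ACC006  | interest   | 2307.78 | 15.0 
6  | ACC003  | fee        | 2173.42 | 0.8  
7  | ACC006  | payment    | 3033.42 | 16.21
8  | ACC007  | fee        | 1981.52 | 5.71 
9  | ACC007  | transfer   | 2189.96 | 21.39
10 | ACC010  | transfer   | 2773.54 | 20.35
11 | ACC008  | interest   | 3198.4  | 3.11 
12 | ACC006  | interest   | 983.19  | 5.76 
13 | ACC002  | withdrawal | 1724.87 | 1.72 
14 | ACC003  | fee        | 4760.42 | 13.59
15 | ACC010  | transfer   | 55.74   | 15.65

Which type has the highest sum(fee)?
SELECT type, SUM(fee) as val
FROM transactions
GROUP BY type
ORDER BY val DESC
LIMIT 1

Result: transfer with sum(fee) = 57.39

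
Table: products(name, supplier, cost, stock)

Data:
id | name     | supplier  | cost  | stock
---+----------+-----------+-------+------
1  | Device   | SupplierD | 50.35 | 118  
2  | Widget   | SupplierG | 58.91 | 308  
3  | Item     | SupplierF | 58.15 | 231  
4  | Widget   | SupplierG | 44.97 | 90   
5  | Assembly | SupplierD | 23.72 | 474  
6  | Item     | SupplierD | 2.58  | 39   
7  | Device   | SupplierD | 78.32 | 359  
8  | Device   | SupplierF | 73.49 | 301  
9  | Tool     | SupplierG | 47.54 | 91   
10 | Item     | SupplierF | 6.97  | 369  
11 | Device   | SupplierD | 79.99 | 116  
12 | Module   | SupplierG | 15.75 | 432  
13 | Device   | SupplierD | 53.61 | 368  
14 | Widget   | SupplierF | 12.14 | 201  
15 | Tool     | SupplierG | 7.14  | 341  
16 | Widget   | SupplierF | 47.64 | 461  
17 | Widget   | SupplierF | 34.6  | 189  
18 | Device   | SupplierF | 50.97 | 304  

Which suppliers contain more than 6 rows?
SELECT supplier, COUNT(*) as cnt
FROM products
GROUP BY supplier
HAVING COUNT(*) > 6

Result:
  SupplierF: 7

Note: HAVING filters groups after aggregation, WHERE filters rows before.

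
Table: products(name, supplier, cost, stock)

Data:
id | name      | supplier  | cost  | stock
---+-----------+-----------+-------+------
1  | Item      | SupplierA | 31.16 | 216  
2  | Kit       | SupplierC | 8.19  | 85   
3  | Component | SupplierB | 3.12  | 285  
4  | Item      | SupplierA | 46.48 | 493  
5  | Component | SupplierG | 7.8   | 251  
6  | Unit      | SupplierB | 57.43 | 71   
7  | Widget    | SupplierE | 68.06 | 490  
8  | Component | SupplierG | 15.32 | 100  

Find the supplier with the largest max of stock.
SELECT supplier, MAX(stock) as val
FROM products
GROUP BY supplier
ORDER BY val DESC
LIMIT 1

Result: SupplierA with max(stock) = 493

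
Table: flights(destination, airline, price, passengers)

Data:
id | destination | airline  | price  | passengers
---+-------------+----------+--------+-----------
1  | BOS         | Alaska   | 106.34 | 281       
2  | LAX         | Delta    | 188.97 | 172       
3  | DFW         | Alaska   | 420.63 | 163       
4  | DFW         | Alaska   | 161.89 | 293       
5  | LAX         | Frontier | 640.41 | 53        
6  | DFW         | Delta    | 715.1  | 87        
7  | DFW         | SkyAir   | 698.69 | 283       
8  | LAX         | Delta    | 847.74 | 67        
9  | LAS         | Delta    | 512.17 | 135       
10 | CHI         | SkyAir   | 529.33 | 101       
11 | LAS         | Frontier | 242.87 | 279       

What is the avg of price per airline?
SELECT airline, AVG(price) as result
FROM flights
GROUP BY airline

Result:
  Alaska: 229.62
  Delta: 566.00
  Frontier: 441.64
  SkyAir: 614.01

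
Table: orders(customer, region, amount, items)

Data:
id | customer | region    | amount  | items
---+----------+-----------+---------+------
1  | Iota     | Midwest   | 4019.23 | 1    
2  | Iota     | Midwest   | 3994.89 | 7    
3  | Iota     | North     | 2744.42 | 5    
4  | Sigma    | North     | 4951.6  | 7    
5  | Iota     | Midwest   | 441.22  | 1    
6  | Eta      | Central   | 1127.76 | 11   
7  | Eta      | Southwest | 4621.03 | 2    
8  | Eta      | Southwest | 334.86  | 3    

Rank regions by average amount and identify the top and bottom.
SELECT region, AVG(amount)
FROM orders
GROUP BY region
ORDER BY AVG(amount)

All groups:
  Central: 1127.76
  Southwest: 2477.95
  Midwest: 2818.45
  North: 3848.01

Highest: North (3848.01)
Lowest: Central (1127.76)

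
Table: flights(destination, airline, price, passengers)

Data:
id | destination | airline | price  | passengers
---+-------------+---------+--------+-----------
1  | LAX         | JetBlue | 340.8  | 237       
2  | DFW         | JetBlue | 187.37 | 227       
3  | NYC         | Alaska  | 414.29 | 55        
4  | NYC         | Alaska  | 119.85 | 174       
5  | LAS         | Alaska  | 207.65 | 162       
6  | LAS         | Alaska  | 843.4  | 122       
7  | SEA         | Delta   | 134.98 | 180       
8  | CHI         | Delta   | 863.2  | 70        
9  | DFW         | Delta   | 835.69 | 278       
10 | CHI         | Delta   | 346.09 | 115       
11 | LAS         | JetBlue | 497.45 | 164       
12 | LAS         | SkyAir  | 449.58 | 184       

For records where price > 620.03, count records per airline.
SELECT airline, COUNT(*)
FROM flights
WHERE price > 620.03
GROUP BY airline

Note: WHERE filters rows before grouping.

Result:
  Alaska: 1
  Delta: 2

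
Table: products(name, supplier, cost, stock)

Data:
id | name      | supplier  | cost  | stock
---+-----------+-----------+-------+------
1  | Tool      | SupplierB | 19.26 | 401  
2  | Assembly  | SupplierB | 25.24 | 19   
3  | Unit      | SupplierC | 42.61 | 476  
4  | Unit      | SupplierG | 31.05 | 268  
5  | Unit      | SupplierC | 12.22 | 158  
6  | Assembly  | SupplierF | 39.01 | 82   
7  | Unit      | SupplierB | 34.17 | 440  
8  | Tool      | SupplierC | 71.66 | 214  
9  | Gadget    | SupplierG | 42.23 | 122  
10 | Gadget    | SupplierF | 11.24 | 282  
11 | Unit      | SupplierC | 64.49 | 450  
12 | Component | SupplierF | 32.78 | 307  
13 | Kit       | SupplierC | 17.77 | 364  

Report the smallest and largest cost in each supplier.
SELECT supplier, MIN(cost), MAX(cost)
FROM products
GROUP BY supplier

Result:
  SupplierB: min=19.26, max=34.17
  SupplierC: min=12.22, max=71.66
  SupplierF: min=11.24, max=39.01
  SupplierG: min=31.05, max=42.23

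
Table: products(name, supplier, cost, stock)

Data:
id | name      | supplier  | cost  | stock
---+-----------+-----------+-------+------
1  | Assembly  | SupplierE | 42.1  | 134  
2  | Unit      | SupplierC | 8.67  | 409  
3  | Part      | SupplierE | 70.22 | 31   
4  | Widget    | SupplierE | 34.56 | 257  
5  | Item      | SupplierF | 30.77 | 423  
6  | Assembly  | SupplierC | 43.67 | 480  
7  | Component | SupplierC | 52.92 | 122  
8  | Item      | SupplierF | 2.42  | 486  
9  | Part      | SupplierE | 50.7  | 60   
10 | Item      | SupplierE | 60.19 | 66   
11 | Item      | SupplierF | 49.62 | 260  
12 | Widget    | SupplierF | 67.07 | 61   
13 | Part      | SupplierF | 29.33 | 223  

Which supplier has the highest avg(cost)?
SELECT supplier, AVG(cost) as val
FROM products
GROUP BY supplier
ORDER BY val DESC
LIMIT 1

Result: SupplierE with avg(cost) = 51.55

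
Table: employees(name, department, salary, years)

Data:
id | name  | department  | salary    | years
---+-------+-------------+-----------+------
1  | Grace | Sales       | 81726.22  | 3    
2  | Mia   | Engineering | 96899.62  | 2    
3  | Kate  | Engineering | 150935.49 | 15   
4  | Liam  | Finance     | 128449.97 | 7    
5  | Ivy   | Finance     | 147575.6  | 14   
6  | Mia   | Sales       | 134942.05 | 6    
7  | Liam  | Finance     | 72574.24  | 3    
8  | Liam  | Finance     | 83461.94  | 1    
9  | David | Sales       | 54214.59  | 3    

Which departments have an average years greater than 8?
SELECT department, AVG(years)
FROM employees
GROUP BY department
HAVING AVG(years) > 8

Result:
  Engineering: avg=8.50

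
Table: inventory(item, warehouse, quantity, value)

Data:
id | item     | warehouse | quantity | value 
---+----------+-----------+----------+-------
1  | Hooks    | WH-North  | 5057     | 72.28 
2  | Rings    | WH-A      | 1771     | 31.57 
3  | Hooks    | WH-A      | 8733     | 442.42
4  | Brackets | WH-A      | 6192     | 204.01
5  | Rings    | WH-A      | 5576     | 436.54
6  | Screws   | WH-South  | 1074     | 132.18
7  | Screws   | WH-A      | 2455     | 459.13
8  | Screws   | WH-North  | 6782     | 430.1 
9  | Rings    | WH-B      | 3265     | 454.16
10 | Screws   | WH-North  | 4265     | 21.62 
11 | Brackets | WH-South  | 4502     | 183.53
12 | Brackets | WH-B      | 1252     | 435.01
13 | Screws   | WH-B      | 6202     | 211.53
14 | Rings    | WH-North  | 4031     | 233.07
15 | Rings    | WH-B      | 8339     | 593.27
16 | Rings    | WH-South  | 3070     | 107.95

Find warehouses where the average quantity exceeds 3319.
SELECT warehouse, AVG(quantity)
FROM inventory
GROUP BY warehouse
HAVING AVG(quantity) > 3319

Result:
  WH-A: avg=4945.40
  WH-B: avg=4764.50
  WH-North: avg=5033.75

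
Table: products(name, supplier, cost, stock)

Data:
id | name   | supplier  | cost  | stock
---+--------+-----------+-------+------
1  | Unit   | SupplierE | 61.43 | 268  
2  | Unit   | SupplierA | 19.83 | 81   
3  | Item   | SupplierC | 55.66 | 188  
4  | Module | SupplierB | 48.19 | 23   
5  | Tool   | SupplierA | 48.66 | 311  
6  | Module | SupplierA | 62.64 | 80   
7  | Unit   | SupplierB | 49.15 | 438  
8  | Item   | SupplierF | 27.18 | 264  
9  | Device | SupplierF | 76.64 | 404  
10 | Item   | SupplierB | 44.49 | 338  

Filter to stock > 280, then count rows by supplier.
SELECT supplier, COUNT(*)
FROM products
WHERE stock > 280
GROUP BY supplier

Note: WHERE filters rows before grouping.

Result:
  SupplierA: 1
  SupplierB: 2
  SupplierF: 1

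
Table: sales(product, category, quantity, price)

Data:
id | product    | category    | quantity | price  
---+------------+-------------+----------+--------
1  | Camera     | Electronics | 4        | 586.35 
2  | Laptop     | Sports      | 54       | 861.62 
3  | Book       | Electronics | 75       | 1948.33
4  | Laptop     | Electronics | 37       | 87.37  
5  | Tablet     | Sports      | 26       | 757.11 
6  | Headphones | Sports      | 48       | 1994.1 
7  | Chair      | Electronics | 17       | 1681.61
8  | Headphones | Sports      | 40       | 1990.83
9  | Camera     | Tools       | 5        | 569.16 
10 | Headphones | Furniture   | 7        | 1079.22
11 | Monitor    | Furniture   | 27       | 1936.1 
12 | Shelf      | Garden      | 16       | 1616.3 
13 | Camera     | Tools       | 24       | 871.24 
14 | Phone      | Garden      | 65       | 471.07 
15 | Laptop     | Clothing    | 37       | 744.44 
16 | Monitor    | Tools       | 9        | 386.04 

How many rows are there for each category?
SELECT category, COUNT(*) as count
FROM sales
GROUP BY category

Result:
  Clothing: 1
  Electronics: 4
  Furniture: 2
  Garden: 2
  Sports: 4
  Tools: 3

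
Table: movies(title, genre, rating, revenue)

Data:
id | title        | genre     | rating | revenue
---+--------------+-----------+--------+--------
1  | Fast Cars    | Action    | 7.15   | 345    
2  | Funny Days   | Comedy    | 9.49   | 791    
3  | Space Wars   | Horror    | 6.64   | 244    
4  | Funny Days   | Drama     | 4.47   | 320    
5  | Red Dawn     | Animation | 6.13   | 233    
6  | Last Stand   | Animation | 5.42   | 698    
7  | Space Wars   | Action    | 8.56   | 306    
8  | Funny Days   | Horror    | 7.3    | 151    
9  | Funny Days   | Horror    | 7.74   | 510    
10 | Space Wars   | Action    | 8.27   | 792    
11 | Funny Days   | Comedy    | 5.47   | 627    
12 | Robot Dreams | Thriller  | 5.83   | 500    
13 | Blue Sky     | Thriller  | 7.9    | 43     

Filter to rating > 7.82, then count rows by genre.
SELECT genre, COUNT(*)
FROM movies
WHERE rating > 7.82
GROUP BY genre

Note: WHERE filters rows before grouping.

Result:
  Action: 2
  Comedy: 1
  Thriller: 1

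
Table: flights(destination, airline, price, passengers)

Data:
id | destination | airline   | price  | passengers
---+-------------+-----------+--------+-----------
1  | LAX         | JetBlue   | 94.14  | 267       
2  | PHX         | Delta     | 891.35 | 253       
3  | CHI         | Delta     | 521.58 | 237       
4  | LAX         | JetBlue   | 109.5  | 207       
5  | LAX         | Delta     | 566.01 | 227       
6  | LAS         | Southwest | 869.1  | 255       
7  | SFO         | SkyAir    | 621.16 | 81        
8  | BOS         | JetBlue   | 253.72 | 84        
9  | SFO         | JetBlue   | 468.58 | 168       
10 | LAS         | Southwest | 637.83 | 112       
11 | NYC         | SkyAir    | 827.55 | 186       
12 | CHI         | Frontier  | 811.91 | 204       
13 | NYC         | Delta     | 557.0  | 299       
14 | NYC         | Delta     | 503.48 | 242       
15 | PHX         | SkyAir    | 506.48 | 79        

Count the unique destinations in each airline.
SELECT airline, COUNT(DISTINCT destination)
FROM flights
GROUP BY airline

Result:
  Delta: 4 distinct
  Frontier: 1 distinct
  JetBlue: 3 distinct
  SkyAir: 3 distinct
  Southwest: 1 distinct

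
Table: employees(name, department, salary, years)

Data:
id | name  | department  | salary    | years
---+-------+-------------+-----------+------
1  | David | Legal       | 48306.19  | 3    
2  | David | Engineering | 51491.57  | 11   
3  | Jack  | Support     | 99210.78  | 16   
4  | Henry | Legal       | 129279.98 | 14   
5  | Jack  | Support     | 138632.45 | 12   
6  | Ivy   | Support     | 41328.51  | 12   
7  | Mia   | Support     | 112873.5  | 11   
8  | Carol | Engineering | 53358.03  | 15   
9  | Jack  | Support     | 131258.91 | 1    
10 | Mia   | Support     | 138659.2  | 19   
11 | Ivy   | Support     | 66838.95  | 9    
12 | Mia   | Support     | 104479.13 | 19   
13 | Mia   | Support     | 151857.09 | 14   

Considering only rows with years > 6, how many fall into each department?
SELECT department, COUNT(*)
FROM employees
WHERE years > 6
GROUP BY department

Note: WHERE filters rows before grouping.

Result:
  Engineering: 2
  Legal: 1
  Support: 8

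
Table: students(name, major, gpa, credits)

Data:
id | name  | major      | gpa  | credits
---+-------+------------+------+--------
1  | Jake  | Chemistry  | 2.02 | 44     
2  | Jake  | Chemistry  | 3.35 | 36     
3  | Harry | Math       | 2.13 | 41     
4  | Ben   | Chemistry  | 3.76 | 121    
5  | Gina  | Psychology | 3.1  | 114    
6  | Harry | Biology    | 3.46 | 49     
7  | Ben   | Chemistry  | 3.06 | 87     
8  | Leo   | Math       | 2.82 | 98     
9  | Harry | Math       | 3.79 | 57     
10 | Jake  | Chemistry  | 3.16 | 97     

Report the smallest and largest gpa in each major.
SELECT major, MIN(gpa), MAX(gpa)
FROM students
GROUP BY major

Result:
  Biology: min=3.46, max=3.46
  Chemistry: min=2.02, max=3.76
  Math: min=2.13, max=3.79
  Psychology: min=3.10, max=3.10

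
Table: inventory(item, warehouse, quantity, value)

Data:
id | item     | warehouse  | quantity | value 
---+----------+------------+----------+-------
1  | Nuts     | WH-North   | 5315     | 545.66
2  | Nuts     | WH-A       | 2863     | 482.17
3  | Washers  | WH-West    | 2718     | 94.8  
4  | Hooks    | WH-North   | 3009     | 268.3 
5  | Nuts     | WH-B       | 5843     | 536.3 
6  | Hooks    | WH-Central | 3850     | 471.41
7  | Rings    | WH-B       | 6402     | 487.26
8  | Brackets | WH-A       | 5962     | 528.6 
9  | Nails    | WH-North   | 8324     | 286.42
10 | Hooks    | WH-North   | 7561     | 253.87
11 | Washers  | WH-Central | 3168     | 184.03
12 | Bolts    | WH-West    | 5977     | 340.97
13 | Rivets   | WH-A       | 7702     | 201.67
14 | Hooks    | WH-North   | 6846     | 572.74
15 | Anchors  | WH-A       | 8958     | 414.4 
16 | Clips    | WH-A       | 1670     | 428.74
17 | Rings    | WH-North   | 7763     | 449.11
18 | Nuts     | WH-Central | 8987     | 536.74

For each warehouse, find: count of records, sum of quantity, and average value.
SELECT warehouse,
       COUNT(*) as cnt,
       SUM(quantity) as total_quantity,
       AVG(value) as avg_value
FROM inventory
GROUP BY warehouse

Result:
  WH-A: 5 records, 27155 total quantity, 411.12 avg value
  WH-B: 2 records, 12245 total quantity, 511.78 avg value
  WH-Central: 3 records, 16005 total quantity, 397.39 avg value
  WH-North: 6 records, 38818 total quantity, 396.02 avg value
  WH-West: 2 records, 8695 total quantity, 217.89 avg value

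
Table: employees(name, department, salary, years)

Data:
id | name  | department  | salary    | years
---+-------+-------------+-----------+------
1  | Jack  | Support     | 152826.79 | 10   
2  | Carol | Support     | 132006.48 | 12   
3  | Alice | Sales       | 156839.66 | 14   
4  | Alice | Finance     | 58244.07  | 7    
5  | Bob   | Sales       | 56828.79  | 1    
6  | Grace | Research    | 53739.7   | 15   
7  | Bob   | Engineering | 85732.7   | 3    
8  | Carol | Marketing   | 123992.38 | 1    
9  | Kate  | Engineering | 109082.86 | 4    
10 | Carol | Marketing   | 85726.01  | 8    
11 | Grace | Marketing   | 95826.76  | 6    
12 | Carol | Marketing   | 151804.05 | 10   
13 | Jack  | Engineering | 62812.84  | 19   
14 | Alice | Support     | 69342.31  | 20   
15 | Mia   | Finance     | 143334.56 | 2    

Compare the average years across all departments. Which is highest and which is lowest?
SELECT department, AVG(years)
FROM employees
GROUP BY department
ORDER BY AVG(years)

All groups:
  Finance: 4.50
  Marketing: 6.25
  Sales: 7.50
  Engineering: 8.67
  Support: 14.00
  Research: 15.00

Highest: Research (15.00)
Lowest: Finance (4.50)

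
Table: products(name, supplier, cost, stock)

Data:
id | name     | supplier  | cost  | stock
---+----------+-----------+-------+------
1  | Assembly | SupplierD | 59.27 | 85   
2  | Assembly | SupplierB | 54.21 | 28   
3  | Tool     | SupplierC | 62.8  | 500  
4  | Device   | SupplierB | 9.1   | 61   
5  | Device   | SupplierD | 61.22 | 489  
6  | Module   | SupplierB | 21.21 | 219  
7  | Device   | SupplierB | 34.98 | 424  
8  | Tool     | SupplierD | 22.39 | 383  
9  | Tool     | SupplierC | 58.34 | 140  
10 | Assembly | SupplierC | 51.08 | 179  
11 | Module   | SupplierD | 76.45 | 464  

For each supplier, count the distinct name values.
SELECT supplier, COUNT(DISTINCT name)
FROM products
GROUP BY supplier

Result:
  SupplierB: 3 distinct
  SupplierC: 2 distinct
  SupplierD: 4 distinct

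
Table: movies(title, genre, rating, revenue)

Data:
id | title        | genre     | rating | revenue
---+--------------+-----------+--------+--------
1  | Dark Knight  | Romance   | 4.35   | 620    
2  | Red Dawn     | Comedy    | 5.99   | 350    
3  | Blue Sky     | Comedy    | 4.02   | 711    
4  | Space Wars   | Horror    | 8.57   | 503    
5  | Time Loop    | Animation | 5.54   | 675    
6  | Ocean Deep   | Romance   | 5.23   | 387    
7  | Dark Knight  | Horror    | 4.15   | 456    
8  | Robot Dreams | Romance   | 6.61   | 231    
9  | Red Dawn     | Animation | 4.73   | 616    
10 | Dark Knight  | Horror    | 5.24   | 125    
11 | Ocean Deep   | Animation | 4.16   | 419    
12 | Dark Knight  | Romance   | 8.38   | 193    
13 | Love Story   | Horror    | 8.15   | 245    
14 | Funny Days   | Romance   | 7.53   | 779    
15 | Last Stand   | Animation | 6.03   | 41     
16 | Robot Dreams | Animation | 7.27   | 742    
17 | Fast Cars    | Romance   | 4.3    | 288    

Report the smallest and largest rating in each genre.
SELECT genre, MIN(rating), MAX(rating)
FROM movies
GROUP BY genre

Result:
  Animation: min=4.16, max=7.27
  Comedy: min=4.02, max=5.99
  Horror: min=4.15, max=8.57
  Romance: min=4.30, max=8.38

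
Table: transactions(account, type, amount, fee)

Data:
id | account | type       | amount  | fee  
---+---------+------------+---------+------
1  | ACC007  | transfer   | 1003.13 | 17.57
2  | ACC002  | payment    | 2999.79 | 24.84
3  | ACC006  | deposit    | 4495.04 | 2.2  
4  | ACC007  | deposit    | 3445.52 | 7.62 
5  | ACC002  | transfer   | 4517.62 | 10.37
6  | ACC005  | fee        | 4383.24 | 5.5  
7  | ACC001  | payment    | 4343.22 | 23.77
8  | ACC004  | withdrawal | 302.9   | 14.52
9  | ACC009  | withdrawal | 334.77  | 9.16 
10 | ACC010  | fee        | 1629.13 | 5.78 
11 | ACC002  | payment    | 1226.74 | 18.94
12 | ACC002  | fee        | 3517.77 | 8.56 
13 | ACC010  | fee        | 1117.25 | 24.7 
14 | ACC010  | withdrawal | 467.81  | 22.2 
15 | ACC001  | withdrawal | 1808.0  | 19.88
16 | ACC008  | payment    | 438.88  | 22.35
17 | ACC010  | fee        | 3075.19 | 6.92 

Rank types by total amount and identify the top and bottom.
SELECT type, SUM(amount)
FROM transactions
GROUP BY type
ORDER BY SUM(amount)

All groups:
  withdrawal: 2913.48
  transfer: 5520.75
  deposit: 7940.56
  payment: 9008.63
  fee: 13722.58

Highest: fee (13722.58)
Lowest: withdrawal (2913.48)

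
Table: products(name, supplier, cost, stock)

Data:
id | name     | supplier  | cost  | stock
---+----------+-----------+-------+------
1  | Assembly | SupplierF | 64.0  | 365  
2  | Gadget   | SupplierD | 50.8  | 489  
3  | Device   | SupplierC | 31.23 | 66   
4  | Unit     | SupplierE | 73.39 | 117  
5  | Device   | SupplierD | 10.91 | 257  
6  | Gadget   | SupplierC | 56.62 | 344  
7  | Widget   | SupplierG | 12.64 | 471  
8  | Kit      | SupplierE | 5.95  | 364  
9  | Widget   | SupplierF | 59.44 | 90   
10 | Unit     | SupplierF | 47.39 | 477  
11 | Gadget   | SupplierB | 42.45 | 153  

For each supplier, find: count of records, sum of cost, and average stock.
SELECT supplier,
       COUNT(*) as cnt,
       SUM(cost) as total_cost,
       AVG(stock) as avg_stock
FROM products
GROUP BY supplier

Result:
  SupplierB: 1 records, 42.45 total cost, 153.00 avg stock
  SupplierC: 2 records, 87.85 total cost, 205.00 avg stock
  SupplierD: 2 records, 61.71 total cost, 373.00 avg stock
  SupplierE: 2 records, 79.34 total cost, 240.50 avg stock
  SupplierF: 3 records, 170.83 total cost, 310.67 avg stock
  SupplierG: 1 records, 12.64 total cost, 471.00 avg stock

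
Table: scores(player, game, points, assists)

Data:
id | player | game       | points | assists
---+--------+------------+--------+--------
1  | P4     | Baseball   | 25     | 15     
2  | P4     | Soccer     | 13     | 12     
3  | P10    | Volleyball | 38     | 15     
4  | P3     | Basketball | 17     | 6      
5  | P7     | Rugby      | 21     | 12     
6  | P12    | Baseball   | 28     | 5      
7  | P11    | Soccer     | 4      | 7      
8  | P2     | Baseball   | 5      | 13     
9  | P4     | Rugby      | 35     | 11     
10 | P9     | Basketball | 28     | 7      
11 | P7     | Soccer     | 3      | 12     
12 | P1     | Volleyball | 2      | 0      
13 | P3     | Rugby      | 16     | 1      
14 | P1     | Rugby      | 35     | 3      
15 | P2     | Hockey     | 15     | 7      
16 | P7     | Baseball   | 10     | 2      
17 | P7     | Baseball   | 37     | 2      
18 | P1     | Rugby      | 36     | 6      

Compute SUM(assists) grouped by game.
SELECT game, SUM(assists) as result
FROM scores
GROUP BY game

Result:
  Baseball: 37
  Basketball: 13
  Hockey: 7
  Rugby: 33
  Soccer: 31
  Volleyball: 15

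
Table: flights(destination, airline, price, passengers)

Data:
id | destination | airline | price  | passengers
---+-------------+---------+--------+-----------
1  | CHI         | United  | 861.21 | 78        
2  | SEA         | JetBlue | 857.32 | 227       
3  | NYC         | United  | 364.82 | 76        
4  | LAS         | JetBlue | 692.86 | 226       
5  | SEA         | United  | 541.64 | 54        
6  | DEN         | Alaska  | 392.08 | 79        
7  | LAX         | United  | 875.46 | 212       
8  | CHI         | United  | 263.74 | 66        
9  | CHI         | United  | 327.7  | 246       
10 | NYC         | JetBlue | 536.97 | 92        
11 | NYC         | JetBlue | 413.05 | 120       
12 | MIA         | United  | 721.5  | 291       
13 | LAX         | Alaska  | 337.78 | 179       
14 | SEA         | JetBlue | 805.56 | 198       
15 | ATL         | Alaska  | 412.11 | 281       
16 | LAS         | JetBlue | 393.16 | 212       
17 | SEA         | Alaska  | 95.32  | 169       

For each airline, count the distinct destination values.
SELECT airline, COUNT(DISTINCT destination)
FROM flights
GROUP BY airline

Result:
  Alaska: 4 distinct
  JetBlue: 3 distinct
  United: 5 distinct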